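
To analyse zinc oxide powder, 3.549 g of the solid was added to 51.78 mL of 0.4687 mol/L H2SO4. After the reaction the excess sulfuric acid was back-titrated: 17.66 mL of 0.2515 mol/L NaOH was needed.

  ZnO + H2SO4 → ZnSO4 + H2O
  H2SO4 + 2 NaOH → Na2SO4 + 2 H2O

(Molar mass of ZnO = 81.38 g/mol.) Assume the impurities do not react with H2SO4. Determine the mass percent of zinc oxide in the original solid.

50.56 %

n(H2SO4) added = 0.05178 × 0.4687 = 0.02427 mol
n(NaOH) used in back-titration = 0.01766 × 0.2515 = 4.441 × 10^-3 mol
From the 1:2 ratio, n(H2SO4) left over = 1/2 × 4.441 × 10^-3 = 2.221 × 10^-3 mol
n(H2SO4) consumed by analyte = 0.02427 − 2.221 × 10^-3 = 0.02205 mol
n(ZnO) = 0.02205 mol (1:1 ratio)
mass of ZnO = 0.02205 × 81.38 = 1.794 g
% ZnO = 1.794 / 3.549 × 100 = 50.56 %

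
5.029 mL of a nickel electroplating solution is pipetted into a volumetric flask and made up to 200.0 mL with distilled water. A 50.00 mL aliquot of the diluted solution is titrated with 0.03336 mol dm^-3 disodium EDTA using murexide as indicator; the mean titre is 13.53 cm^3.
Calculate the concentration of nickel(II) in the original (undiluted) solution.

0.3590 mol/L

Ni^2+ + EDTA^4- → [Ni(EDTA)]^2-
n(EDTA) = 0.01353 × 0.03336 = 4.514 × 10^-4 mol
n(Ni2+) in the aliquot = 4.514 × 10^-4 mol (1:1 ratio)
[Ni2+]_dilute = 4.514 × 10^-4 / 0.05000 = 0.009027 mol/L
Dilution factor = 200.0 / 5.029 = 39.77
[Ni2+]_stock = 0.009027 × 39.77 = 0.3590 mol/L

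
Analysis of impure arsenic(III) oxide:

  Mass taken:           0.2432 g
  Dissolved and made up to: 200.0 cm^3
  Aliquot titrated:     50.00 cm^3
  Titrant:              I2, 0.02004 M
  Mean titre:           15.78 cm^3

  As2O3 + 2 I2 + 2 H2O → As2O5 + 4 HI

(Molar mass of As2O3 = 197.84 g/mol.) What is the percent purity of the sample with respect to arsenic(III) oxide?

51.45 %

n(I2) per titration = 0.01578 × 0.02004 = 3.162 × 10^-4 mol
From the 1:2 ratio, n(As2O3) in each aliquot = 1/2 × 3.162 × 10^-4 = 1.581 × 10^-4 mol
n(As2O3) in the whole flask = 1.581 × 10^-4 × 200.0/50.00 = 6.325 × 10^-4 mol
mass of As2O3 = 6.325 × 10^-4 × 197.84 = 0.1251 g
% As2O3 = 0.1251 / 0.2432 × 100 = 51.45 %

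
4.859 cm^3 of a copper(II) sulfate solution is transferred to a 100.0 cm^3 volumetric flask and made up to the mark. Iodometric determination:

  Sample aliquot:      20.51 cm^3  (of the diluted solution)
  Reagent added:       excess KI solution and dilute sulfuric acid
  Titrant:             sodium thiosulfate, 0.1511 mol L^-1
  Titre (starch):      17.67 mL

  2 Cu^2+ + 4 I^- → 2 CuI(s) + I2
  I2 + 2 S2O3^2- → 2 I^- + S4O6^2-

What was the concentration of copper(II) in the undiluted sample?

n(S2O3^2-) = 0.01767 × 0.1511 = 2.670 × 10^-3 mol
n(I2) = n(S2O3^2-)/2 = 1.335 × 10^-3 mol
From the 2:1 ratio, n(Cu2+) in the aliquot = 2/1 × 1.335 × 10^-3 = 2.670 × 10^-3 mol
[Cu2+]_dilute = 2.670 × 10^-3 / 0.02051 = 0.1302 mol/L
[Cu2+]_original = 0.1302 × 100.0/4.859 = 2.679 mol/L

2.679 mol/L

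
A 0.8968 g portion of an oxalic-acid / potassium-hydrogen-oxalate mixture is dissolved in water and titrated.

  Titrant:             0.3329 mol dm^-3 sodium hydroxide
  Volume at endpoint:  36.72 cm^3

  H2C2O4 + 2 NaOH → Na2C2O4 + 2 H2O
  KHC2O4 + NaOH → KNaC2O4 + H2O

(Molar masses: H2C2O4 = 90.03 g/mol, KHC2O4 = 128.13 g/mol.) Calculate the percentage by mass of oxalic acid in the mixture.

40.43 %

n(NaOH) = 0.03672 × 0.3329 = 0.01222 mol
Let x = n(H2C2O4), y = n(KHC2O4).
Titrant: 2x + 1y = 0.01222;  mass: 90.03x + 128.13y = 0.8968
Solving, x = 4.027 × 10^-3 mol, y = 4.169 × 10^-3 mol
mass of H2C2O4 = 4.027 × 10^-3 × 90.03 = 0.3626 g
% H2C2O4 = 0.3626 / 0.8968 × 100 = 40.43 %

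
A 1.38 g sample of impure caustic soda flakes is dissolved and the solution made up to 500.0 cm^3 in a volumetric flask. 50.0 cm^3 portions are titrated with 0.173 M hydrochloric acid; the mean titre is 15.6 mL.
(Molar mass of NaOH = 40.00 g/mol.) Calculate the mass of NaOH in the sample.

1.08 g

NaOH + HCl → NaCl + H2O
n(HCl) per titration = 0.0156 × 0.173 = 2.70 × 10^-3 mol
n(NaOH) in each aliquot = 2.70 × 10^-3 mol (1:1 ratio)
n(NaOH) in the whole flask = 2.70 × 10^-3 × 500.0/50.0 = 0.0270 mol
mass of NaOH = 0.0270 × 40.00 = 1.08 g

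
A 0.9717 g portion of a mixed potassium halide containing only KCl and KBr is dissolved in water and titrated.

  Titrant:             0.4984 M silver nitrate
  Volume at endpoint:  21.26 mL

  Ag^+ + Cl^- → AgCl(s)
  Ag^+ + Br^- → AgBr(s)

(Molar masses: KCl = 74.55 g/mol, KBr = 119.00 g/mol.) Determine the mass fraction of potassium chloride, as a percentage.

n(AgNO3) = 0.02126 × 0.4984 = 0.01060 mol
Let x = n(KCl), y = n(KBr).
Titrant: 1x + 1y = 0.01060;  mass: 74.55x + 119.00y = 0.9717
Solving, x = 6.507 × 10^-3 mol, y = 4.089 × 10^-3 mol
mass of KCl = 6.507 × 10^-3 × 74.55 = 0.4851 g
% KCl = 0.4851 / 0.9717 × 100 = 49.92 %

49.92 %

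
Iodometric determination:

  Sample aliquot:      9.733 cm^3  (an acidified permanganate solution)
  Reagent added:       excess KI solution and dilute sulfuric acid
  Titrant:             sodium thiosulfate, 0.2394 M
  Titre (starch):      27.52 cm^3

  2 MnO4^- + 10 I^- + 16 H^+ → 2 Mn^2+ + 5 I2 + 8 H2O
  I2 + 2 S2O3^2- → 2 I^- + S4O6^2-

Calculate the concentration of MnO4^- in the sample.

n(S2O3^2-) = 0.02752 × 0.2394 = 6.588 × 10^-3 mol
n(I2) = n(S2O3^2-)/2 = 3.294 × 10^-3 mol
From the 2:5 ratio, n(MnO4^-) in the aliquot = 2/5 × 3.294 × 10^-3 = 1.318 × 10^-3 mol
[MnO4^-] = 1.318 × 10^-3 / 0.009733 = 0.1354 mol/L

0.1354 M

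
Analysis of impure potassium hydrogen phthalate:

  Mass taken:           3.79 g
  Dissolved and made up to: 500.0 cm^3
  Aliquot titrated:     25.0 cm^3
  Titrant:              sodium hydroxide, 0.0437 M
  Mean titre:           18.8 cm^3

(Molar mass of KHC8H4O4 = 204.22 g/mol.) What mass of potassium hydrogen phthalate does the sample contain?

KHC8H4O4 + NaOH → KNaC8H4O4 + H2O
n(NaOH) per titration = 0.0188 × 0.0437 = 8.22 × 10^-4 mol
n(KHC8H4O4) in each aliquot = 8.22 × 10^-4 mol (1:1 ratio)
n(KHC8H4O4) in the whole flask = 8.22 × 10^-4 × 500.0/25.0 = 0.0164 mol
mass of KHC8H4O4 = 0.0164 × 204.22 = 3.36 g

3.36 g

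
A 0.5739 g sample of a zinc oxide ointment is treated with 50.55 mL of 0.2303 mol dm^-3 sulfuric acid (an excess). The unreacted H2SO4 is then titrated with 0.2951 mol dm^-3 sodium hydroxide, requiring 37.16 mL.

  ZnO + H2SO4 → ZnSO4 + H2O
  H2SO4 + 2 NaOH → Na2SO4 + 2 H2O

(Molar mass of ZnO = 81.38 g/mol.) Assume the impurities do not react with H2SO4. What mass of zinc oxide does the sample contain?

n(H2SO4) added = 0.05055 × 0.2303 = 0.01164 mol
n(NaOH) used in back-titration = 0.03716 × 0.2951 = 0.01097 mol
From the 1:2 ratio, n(H2SO4) left over = 1/2 × 0.01097 = 5.483 × 10^-3 mol
n(H2SO4) consumed by analyte = 0.01164 − 5.483 × 10^-3 = 6.159 × 10^-3 mol
n(ZnO) = 6.159 × 10^-3 mol (1:1 ratio)
mass of ZnO = 6.159 × 10^-3 × 81.38 = 0.5012 g

0.5012 g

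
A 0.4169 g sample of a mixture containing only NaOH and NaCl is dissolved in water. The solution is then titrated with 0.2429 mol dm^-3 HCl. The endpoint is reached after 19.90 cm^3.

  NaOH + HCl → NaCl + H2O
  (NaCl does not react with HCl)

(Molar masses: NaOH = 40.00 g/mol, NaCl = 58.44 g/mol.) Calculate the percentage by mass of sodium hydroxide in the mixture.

46.38 %

n(HCl) = 0.01990 × 0.2429 = 4.834 × 10^-3 mol
Let x = n(NaOH), y = n(NaCl).
Titrant: 1x = 4.834 × 10^-3;  mass: 40.00x + 58.44y = 0.4169
Solving, x = 4.834 × 10^-3 mol, y = 3.825 × 10^-3 mol
mass of NaOH = 4.834 × 10^-3 × 40.00 = 0.1933 g
% NaOH = 0.1933 / 0.4169 × 100 = 46.38 %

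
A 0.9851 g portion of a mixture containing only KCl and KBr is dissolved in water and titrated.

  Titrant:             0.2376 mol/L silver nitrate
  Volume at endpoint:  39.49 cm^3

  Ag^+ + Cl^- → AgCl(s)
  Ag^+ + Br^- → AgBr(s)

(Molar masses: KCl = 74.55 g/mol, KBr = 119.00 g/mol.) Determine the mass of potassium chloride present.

n(AgNO3) = 0.03949 × 0.2376 = 9.383 × 10^-3 mol
Let x = n(KCl), y = n(KBr).
Titrant: 1x + 1y = 9.383 × 10^-3;  mass: 74.55x + 119.00y = 0.9851
Solving, x = 2.957 × 10^-3 mol, y = 6.425 × 10^-3 mol
mass of KCl = 2.957 × 10^-3 × 74.55 = 0.2205 g

0.2205 g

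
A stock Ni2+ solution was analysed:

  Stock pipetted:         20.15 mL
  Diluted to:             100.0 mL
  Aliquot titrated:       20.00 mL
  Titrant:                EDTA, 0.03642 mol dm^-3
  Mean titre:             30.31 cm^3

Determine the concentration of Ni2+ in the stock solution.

Ni^2+ + EDTA^4- → [Ni(EDTA)]^2-
n(EDTA) = 0.03031 × 0.03642 = 1.104 × 10^-3 mol
n(Ni2+) in the aliquot = 1.104 × 10^-3 mol (1:1 ratio)
[Ni2+]_dilute = 1.104 × 10^-3 / 0.02000 = 0.05519 mol/L
Dilution factor = 100.0 / 20.15 = 4.963
[Ni2+]_stock = 0.05519 × 4.963 = 0.2739 mol/L

0.2739 mol/L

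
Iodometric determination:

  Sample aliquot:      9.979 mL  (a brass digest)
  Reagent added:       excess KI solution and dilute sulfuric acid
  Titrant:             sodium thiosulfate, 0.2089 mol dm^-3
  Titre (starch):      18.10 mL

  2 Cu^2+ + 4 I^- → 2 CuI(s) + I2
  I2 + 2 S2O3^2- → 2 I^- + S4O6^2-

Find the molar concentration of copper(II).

n(S2O3^2-) = 0.01810 × 0.2089 = 3.781 × 10^-3 mol
n(I2) = n(S2O3^2-)/2 = 1.891 × 10^-3 mol
From the 2:1 ratio, n(Cu2+) in the aliquot = 2/1 × 1.891 × 10^-3 = 3.781 × 10^-3 mol
[Cu2+] = 3.781 × 10^-3 / 0.009979 = 0.3789 mol/L

0.3789 mol/L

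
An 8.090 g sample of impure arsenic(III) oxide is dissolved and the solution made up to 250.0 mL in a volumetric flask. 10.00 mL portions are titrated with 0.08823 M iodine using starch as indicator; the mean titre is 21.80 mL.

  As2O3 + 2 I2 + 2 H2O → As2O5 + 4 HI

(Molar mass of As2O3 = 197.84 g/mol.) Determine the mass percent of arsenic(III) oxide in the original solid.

58.80 %

n(I2) per titration = 0.02180 × 0.08823 = 1.923 × 10^-3 mol
From the 1:2 ratio, n(As2O3) in each aliquot = 1/2 × 1.923 × 10^-3 = 9.617 × 10^-4 mol
n(As2O3) in the whole flask = 9.617 × 10^-4 × 250.0/10.00 = 0.02404 mol
mass of As2O3 = 0.02404 × 197.84 = 4.757 g
% As2O3 = 4.757 / 8.090 × 100 = 58.80 %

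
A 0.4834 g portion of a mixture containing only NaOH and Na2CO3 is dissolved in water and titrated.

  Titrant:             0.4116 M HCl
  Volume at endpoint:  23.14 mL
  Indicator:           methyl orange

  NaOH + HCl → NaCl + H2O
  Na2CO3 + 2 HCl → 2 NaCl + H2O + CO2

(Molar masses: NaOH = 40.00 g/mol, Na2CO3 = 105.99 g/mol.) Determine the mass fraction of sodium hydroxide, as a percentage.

13.59 %

n(HCl) = 0.02314 × 0.4116 = 9.524 × 10^-3 mol
Let x = n(NaOH), y = n(Na2CO3).
Titrant: 1x + 2y = 9.524 × 10^-3;  mass: 40.00x + 105.99y = 0.4834
Solving, x = 1.643 × 10^-3 mol, y = 3.941 × 10^-3 mol
mass of NaOH = 1.643 × 10^-3 × 40.00 = 0.06571 g
% NaOH = 0.06571 / 0.4834 × 100 = 13.59 %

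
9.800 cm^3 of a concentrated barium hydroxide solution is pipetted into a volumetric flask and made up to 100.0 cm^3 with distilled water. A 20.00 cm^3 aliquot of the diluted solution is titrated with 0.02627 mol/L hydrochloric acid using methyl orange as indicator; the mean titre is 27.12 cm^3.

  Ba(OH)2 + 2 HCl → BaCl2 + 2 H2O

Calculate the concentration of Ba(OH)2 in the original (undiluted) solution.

n(HCl) = 0.02712 × 0.02627 = 7.124 × 10^-4 mol
From the 1:2 ratio, n(Ba(OH)2) in the aliquot = 1/2 × 7.124 × 10^-4 = 3.562 × 10^-4 mol
[Ba(OH)2]_dilute = 3.562 × 10^-4 / 0.02000 = 0.01781 mol/L
Dilution factor = 100.0 / 9.800 = 10.20
[Ba(OH)2]_stock = 0.01781 × 10.20 = 0.1817 mol/L

0.1817 mol/L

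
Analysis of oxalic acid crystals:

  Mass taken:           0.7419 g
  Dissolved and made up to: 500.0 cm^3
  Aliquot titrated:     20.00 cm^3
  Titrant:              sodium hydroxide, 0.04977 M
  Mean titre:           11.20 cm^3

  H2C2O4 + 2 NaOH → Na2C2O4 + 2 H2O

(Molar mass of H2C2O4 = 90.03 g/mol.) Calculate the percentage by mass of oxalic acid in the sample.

n(NaOH) per titration = 0.01120 × 0.04977 = 5.574 × 10^-4 mol
From the 1:2 ratio, n(H2C2O4) in each aliquot = 1/2 × 5.574 × 10^-4 = 2.787 × 10^-4 mol
n(H2C2O4) in the whole flask = 2.787 × 10^-4 × 500.0/20.00 = 6.968 × 10^-3 mol
mass of H2C2O4 = 6.968 × 10^-3 × 90.03 = 0.6273 g
% H2C2O4 = 0.6273 / 0.7419 × 100 = 84.55 %

84.55 %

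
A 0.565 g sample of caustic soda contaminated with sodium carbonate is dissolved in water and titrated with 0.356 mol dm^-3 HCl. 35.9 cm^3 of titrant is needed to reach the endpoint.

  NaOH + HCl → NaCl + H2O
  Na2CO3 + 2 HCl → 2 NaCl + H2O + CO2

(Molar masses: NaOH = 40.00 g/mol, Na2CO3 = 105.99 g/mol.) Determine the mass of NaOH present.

0.346 g

n(HCl) = 0.0359 × 0.356 = 0.0128 mol
Let x = n(NaOH), y = n(Na2CO3).
Titrant: 1x + 2y = 0.0128;  mass: 40.00x + 105.99y = 0.565
Solving, x = 8.64 × 10^-3 mol, y = 2.07 × 10^-3 mol
mass of NaOH = 8.64 × 10^-3 × 40.00 = 0.346 g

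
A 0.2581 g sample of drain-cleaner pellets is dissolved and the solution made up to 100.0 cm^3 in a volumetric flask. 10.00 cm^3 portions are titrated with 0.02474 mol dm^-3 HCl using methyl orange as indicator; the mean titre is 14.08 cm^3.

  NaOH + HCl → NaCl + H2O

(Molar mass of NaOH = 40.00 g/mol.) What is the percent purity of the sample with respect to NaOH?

53.99 %

n(HCl) per titration = 0.01408 × 0.02474 = 3.483 × 10^-4 mol
n(NaOH) in each aliquot = 3.483 × 10^-4 mol (1:1 ratio)
n(NaOH) in the whole flask = 3.483 × 10^-4 × 100.0/10.00 = 3.483 × 10^-3 mol
mass of NaOH = 3.483 × 10^-3 × 40.00 = 0.1393 g
% NaOH = 0.1393 / 0.2581 × 100 = 53.99 %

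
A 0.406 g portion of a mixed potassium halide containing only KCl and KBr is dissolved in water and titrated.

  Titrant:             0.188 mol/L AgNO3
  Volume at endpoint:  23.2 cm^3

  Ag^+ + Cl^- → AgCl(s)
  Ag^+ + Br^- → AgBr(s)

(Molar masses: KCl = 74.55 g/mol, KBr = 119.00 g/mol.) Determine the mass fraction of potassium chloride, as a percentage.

n(AgNO3) = 0.0232 × 0.188 = 4.36 × 10^-3 mol
Let x = n(KCl), y = n(KBr).
Titrant: 1x + 1y = 4.36 × 10^-3;  mass: 74.55x + 119.00y = 0.406
Solving, x = 2.54 × 10^-3 mol, y = 1.82 × 10^-3 mol
mass of KCl = 2.54 × 10^-3 × 74.55 = 0.190 g
% KCl = 0.190 / 0.406 × 100 = 46.7 %

46.7 %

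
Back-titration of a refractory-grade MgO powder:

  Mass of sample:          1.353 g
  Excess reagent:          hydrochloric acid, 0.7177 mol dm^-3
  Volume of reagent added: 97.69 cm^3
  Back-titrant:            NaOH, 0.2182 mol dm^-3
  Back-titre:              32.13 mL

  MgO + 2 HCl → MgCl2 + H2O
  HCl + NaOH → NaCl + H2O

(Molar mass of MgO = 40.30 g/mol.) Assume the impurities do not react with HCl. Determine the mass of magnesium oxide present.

n(HCl) added = 0.09769 × 0.7177 = 0.07011 mol
n(NaOH) used in back-titration = 0.03213 × 0.2182 = 7.011 × 10^-3 mol
n(HCl) left over = 7.011 × 10^-3 mol (1:1 ratio)
n(HCl) consumed by analyte = 0.07011 − 7.011 × 10^-3 = 0.06310 mol
From the 1:2 ratio, n(MgO) = 1/2 × 0.06310 = 0.03155 mol
mass of MgO = 0.03155 × 40.30 = 1.271 g

1.271 g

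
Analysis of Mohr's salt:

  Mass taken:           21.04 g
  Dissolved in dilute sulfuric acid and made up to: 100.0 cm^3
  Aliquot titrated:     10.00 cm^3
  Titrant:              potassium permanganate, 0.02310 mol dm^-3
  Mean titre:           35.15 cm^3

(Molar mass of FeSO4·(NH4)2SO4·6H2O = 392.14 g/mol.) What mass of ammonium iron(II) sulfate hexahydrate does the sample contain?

MnO4^- + 5 Fe^2+ + 8 H^+ → Mn^2+ + 5 Fe^3+ + 4 H2O
n(KMnO4) per titration = 0.03515 × 0.02310 = 8.120 × 10^-4 mol
From the 5:1 ratio, n(FeSO4·(NH4)2SO4·6H2O) in each aliquot = 5/1 × 8.120 × 10^-4 = 4.060 × 10^-3 mol
n(FeSO4·(NH4)2SO4·6H2O) in the whole flask = 4.060 × 10^-3 × 100.0/10.00 = 0.04060 mol
mass of FeSO4·(NH4)2SO4·6H2O = 0.04060 × 392.14 = 15.92 g

15.92 g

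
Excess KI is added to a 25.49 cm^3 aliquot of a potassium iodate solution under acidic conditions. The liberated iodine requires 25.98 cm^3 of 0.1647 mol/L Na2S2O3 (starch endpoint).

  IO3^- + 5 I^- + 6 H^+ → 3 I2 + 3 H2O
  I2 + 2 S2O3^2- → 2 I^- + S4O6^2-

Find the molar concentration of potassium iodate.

0.02798 mol/L

n(S2O3^2-) = 0.02598 × 0.1647 = 4.279 × 10^-3 mol
n(I2) = n(S2O3^2-)/2 = 2.139 × 10^-3 mol
From the 1:3 ratio, n(IO3^-) in the aliquot = 1/3 × 2.139 × 10^-3 = 7.132 × 10^-4 mol
[IO3^-] = 7.132 × 10^-4 / 0.02549 = 0.02798 mol/L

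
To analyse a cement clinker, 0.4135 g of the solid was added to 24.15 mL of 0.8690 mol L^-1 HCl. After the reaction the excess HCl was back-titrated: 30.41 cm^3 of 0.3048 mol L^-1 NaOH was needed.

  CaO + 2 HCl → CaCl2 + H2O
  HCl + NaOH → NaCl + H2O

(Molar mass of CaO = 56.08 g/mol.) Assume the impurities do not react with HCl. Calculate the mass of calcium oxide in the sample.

n(HCl) added = 0.02415 × 0.8690 = 0.02099 mol
n(NaOH) used in back-titration = 0.03041 × 0.3048 = 9.269 × 10^-3 mol
n(HCl) left over = 9.269 × 10^-3 mol (1:1 ratio)
n(HCl) consumed by analyte = 0.02099 − 9.269 × 10^-3 = 0.01172 mol
From the 1:2 ratio, n(CaO) = 1/2 × 0.01172 = 5.859 × 10^-3 mol
mass of CaO = 5.859 × 10^-3 × 56.08 = 0.3286 g

0.3286 g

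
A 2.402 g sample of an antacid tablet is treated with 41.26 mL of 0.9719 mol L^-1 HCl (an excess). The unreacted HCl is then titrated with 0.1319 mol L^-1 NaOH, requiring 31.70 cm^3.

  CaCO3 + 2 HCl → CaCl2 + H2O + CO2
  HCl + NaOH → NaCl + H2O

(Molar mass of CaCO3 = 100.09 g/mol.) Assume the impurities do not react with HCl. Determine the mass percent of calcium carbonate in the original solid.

74.84 %

n(HCl) added = 0.04126 × 0.9719 = 0.04010 mol
n(NaOH) used in back-titration = 0.03170 × 0.1319 = 4.181 × 10^-3 mol
n(HCl) left over = 4.181 × 10^-3 mol (1:1 ratio)
n(HCl) consumed by analyte = 0.04010 − 4.181 × 10^-3 = 0.03592 mol
From the 1:2 ratio, n(CaCO3) = 1/2 × 0.03592 = 0.01796 mol
mass of CaCO3 = 0.01796 × 100.09 = 1.798 g
% CaCO3 = 1.798 / 2.402 × 100 = 74.84 %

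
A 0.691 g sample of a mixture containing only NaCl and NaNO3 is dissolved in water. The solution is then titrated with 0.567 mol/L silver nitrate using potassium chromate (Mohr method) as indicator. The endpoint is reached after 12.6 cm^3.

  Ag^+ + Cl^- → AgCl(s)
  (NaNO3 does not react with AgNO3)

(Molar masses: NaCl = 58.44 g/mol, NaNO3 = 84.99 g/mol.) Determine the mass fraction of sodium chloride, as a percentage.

n(AgNO3) = 0.0126 × 0.567 = 7.14 × 10^-3 mol
Let x = n(NaCl), y = n(NaNO3).
Titrant: 1x = 7.14 × 10^-3;  mass: 58.44x + 84.99y = 0.691
Solving, x = 7.14 × 10^-3 mol, y = 3.22 × 10^-3 mol
mass of NaCl = 7.14 × 10^-3 × 58.44 = 0.418 g
% NaCl = 0.418 / 0.691 × 100 = 60.4 %

60.4 %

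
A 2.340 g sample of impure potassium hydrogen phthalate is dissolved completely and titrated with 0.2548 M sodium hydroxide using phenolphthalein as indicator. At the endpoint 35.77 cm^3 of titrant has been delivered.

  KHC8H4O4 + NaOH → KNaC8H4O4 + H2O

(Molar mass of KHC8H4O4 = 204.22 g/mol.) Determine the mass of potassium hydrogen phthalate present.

1.861 g

n(NaOH) = 0.03577 L × 0.2548 mol/L = 9.114 × 10^-3 mol
n(KHC8H4O4) = 9.114 × 10^-3 mol (1:1 ratio)
mass of KHC8H4O4 = 9.114 × 10^-3 × 204.22 g/mol = 1.861 g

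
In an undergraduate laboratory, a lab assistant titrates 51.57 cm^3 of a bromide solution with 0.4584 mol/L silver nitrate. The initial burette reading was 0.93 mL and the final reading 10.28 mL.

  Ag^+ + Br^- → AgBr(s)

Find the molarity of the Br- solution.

0.08311 mol/L

n(AgNO3) = 0.009350 L × 0.4584 mol/L = 4.286 × 10^-3 mol
n(Br-) = 4.286 × 10^-3 mol (1:1 mole ratio)
[Br-] = 4.286 × 10^-3 mol / 0.05157 L = 0.08311 mol/L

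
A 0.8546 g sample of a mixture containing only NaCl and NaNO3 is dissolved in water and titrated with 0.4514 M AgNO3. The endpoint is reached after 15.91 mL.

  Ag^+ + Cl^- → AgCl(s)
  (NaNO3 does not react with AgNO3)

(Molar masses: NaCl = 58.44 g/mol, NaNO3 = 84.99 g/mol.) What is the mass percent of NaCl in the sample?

49.11 %

n(AgNO3) = 0.01591 × 0.4514 = 7.182 × 10^-3 mol
Let x = n(NaCl), y = n(NaNO3).
Titrant: 1x = 7.182 × 10^-3;  mass: 58.44x + 84.99y = 0.8546
Solving, x = 7.182 × 10^-3 mol, y = 5.117 × 10^-3 mol
mass of NaCl = 7.182 × 10^-3 × 58.44 = 0.4197 g
% NaCl = 0.4197 / 0.8546 × 100 = 49.11 %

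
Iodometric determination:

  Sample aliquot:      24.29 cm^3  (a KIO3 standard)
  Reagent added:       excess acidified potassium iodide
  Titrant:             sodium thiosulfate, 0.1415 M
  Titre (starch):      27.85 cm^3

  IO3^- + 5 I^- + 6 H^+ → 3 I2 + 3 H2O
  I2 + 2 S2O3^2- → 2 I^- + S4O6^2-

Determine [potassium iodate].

n(S2O3^2-) = 0.02785 × 0.1415 = 3.941 × 10^-3 mol
n(I2) = n(S2O3^2-)/2 = 1.970 × 10^-3 mol
From the 1:3 ratio, n(IO3^-) in the aliquot = 1/3 × 1.970 × 10^-3 = 6.568 × 10^-4 mol
[IO3^-] = 6.568 × 10^-4 / 0.02429 = 0.02704 mol/L

0.02704 M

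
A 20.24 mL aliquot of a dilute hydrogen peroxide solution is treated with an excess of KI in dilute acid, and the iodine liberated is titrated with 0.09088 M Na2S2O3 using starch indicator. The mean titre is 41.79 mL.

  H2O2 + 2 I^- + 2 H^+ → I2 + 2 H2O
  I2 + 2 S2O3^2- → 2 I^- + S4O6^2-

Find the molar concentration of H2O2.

0.09382 M

n(S2O3^2-) = 0.04179 × 0.09088 = 3.798 × 10^-3 mol
n(I2) = n(S2O3^2-)/2 = 1.899 × 10^-3 mol
n(H2O2) in the aliquot = 1.899 × 10^-3 mol (1:1 ratio)
[H2O2] = 1.899 × 10^-3 / 0.02024 = 0.09382 mol/L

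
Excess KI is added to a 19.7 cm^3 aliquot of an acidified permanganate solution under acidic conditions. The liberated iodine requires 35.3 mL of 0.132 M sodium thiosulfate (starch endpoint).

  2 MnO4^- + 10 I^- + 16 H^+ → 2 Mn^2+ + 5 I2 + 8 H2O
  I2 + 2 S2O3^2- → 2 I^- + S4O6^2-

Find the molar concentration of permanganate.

n(S2O3^2-) = 0.0353 × 0.132 = 4.66 × 10^-3 mol
n(I2) = n(S2O3^2-)/2 = 2.33 × 10^-3 mol
From the 2:5 ratio, n(MnO4^-) in the aliquot = 2/5 × 2.33 × 10^-3 = 9.32 × 10^-4 mol
[MnO4^-] = 9.32 × 10^-4 / 0.0197 = 0.0473 mol/L

0.0473 M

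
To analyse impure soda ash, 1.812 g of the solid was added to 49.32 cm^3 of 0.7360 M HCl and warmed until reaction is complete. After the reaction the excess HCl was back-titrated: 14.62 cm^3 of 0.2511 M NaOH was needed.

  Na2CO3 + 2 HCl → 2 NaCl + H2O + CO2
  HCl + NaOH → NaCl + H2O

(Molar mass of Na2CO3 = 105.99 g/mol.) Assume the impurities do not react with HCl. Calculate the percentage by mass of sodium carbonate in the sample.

n(HCl) added = 0.04932 × 0.7360 = 0.03630 mol
n(NaOH) used in back-titration = 0.01462 × 0.2511 = 3.671 × 10^-3 mol
n(HCl) left over = 3.671 × 10^-3 mol (1:1 ratio)
n(HCl) consumed by analyte = 0.03630 − 3.671 × 10^-3 = 0.03263 mol
From the 1:2 ratio, n(Na2CO3) = 1/2 × 0.03263 = 0.01631 mol
mass of Na2CO3 = 0.01631 × 105.99 = 1.729 g
% Na2CO3 = 1.729 / 1.812 × 100 = 95.43 %

95.43 %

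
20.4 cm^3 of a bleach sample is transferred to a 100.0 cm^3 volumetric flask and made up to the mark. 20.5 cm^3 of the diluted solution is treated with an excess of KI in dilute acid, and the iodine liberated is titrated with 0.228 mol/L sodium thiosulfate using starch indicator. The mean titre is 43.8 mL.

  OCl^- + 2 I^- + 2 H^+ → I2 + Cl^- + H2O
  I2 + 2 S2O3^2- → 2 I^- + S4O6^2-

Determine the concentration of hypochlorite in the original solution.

n(S2O3^2-) = 0.0438 × 0.228 = 9.99 × 10^-3 mol
n(I2) = n(S2O3^2-)/2 = 4.99 × 10^-3 mol
n(OCl^-) in the aliquot = 4.99 × 10^-3 mol (1:1 ratio)
[OCl^-]_dilute = 4.99 × 10^-3 / 0.0205 = 0.244 mol/L
[OCl^-]_original = 0.244 × 100.0/20.4 = 1.19 mol/L

1.19 mol/L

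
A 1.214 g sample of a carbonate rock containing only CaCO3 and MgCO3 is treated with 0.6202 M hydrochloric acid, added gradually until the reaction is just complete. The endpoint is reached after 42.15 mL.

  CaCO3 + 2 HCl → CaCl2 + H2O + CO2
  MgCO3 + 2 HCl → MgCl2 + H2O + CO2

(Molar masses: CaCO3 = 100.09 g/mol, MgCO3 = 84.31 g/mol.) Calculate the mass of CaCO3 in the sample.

0.7104 g

n(HCl) = 0.04215 × 0.6202 = 0.02614 mol
Let x = n(CaCO3), y = n(MgCO3).
Titrant: 2x + 2y = 0.02614;  mass: 100.09x + 84.31y = 1.214
Solving, x = 7.098 × 10^-3 mol, y = 5.973 × 10^-3 mol
mass of CaCO3 = 7.098 × 10^-3 × 100.09 = 0.7104 g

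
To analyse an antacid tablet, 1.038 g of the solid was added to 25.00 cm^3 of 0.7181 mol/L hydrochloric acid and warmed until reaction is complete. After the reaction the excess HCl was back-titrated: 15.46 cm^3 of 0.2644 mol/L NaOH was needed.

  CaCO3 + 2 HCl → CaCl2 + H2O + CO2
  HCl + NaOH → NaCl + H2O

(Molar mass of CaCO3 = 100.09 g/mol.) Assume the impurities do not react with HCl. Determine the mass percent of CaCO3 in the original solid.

n(HCl) added = 0.02500 × 0.7181 = 0.01795 mol
n(NaOH) used in back-titration = 0.01546 × 0.2644 = 4.088 × 10^-3 mol
n(HCl) left over = 4.088 × 10^-3 mol (1:1 ratio)
n(HCl) consumed by analyte = 0.01795 − 4.088 × 10^-3 = 0.01386 mol
From the 1:2 ratio, n(CaCO3) = 1/2 × 0.01386 = 6.932 × 10^-3 mol
mass of CaCO3 = 6.932 × 10^-3 × 100.09 = 0.6939 g
% CaCO3 = 0.6939 / 1.038 × 100 = 66.85 %

66.85 %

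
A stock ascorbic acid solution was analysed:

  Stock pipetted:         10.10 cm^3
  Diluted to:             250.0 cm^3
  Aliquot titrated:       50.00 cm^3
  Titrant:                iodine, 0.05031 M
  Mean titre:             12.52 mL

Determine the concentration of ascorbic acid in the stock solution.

0.3118 M

C6H8O6 + I2 → C6H6O6 + 2 HI
n(I2) = 0.01252 × 0.05031 = 6.299 × 10^-4 mol
n(C6H8O6) in the aliquot = 6.299 × 10^-4 mol (1:1 ratio)
[C6H8O6]_dilute = 6.299 × 10^-4 / 0.05000 = 0.01260 mol/L
Dilution factor = 250.0 / 10.10 = 24.75
[C6H8O6]_stock = 0.01260 × 24.75 = 0.3118 mol/L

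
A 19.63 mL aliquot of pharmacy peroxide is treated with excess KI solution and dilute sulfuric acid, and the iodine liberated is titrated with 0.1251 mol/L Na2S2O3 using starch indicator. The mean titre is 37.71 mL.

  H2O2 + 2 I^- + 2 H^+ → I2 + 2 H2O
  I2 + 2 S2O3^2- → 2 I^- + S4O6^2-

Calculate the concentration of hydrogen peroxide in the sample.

0.1202 mol/L

n(S2O3^2-) = 0.03771 × 0.1251 = 4.718 × 10^-3 mol
n(I2) = n(S2O3^2-)/2 = 2.359 × 10^-3 mol
n(H2O2) in the aliquot = 2.359 × 10^-3 mol (1:1 ratio)
[H2O2] = 2.359 × 10^-3 / 0.01963 = 0.1202 mol/L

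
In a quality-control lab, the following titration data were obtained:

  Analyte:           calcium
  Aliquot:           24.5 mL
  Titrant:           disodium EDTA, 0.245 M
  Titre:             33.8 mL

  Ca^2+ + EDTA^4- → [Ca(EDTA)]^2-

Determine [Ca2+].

n(EDTA) = 0.0338 L × 0.245 mol/L = 8.28 × 10^-3 mol
n(Ca2+) = 8.28 × 10^-3 mol (1:1 mole ratio)
[Ca2+] = 8.28 × 10^-3 mol / 0.0245 L = 0.338 mol/L

0.338 M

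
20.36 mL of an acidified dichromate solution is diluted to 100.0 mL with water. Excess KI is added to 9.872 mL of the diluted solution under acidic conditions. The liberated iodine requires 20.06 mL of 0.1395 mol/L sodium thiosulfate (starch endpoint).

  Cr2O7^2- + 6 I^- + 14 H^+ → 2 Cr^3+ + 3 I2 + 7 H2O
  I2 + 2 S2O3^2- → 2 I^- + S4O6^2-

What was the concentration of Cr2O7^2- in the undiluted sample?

n(S2O3^2-) = 0.02006 × 0.1395 = 2.798 × 10^-3 mol
n(I2) = n(S2O3^2-)/2 = 1.399 × 10^-3 mol
From the 1:3 ratio, n(Cr2O7^2-) in the aliquot = 1/3 × 1.399 × 10^-3 = 4.664 × 10^-4 mol
[Cr2O7^2-]_dilute = 4.664 × 10^-4 / 0.009872 = 0.04724 mol/L
[Cr2O7^2-]_original = 0.04724 × 100.0/20.36 = 0.2320 mol/L

0.2320 mol/L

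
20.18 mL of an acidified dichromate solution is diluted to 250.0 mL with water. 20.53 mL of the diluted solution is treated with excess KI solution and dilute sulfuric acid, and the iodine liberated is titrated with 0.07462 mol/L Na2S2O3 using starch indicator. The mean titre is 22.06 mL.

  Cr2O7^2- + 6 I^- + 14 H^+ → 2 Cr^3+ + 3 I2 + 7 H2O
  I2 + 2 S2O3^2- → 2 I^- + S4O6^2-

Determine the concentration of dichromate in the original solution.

0.1656 mol/L

n(S2O3^2-) = 0.02206 × 0.07462 = 1.646 × 10^-3 mol
n(I2) = n(S2O3^2-)/2 = 8.231 × 10^-4 mol
From the 1:3 ratio, n(Cr2O7^2-) in the aliquot = 1/3 × 8.231 × 10^-4 = 2.744 × 10^-4 mol
[Cr2O7^2-]_dilute = 2.744 × 10^-4 / 0.02053 = 0.01336 mol/L
[Cr2O7^2-]_original = 0.01336 × 250.0/20.18 = 0.1656 mol/L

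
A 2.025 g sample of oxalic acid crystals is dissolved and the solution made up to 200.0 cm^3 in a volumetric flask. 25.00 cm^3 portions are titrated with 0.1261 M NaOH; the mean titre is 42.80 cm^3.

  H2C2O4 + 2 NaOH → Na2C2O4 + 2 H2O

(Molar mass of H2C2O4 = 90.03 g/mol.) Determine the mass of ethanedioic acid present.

1.944 g

n(NaOH) per titration = 0.04280 × 0.1261 = 5.397 × 10^-3 mol
From the 1:2 ratio, n(H2C2O4) in each aliquot = 1/2 × 5.397 × 10^-3 = 2.699 × 10^-3 mol
n(H2C2O4) in the whole flask = 2.699 × 10^-3 × 200.0/25.00 = 0.02159 mol
mass of H2C2O4 = 0.02159 × 90.03 = 1.944 g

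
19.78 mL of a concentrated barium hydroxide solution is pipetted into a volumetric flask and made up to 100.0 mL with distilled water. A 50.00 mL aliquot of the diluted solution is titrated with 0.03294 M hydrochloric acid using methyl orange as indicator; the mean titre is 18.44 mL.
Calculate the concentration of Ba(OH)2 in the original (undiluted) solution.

Ba(OH)2 + 2 HCl → BaCl2 + 2 H2O
n(HCl) = 0.01844 × 0.03294 = 6.074 × 10^-4 mol
From the 1:2 ratio, n(Ba(OH)2) in the aliquot = 1/2 × 6.074 × 10^-4 = 3.037 × 10^-4 mol
[Ba(OH)2]_dilute = 3.037 × 10^-4 / 0.05000 = 0.006074 mol/L
Dilution factor = 100.0 / 19.78 = 5.056
[Ba(OH)2]_stock = 0.006074 × 5.056 = 0.03071 mol/L

0.03071 M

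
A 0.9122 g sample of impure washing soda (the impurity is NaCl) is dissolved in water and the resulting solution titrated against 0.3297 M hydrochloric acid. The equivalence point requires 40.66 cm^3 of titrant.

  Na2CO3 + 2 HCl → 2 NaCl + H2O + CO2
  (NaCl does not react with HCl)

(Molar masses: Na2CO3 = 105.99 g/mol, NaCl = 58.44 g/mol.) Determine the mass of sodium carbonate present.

n(HCl) = 0.04066 × 0.3297 = 0.01341 mol
Let x = n(Na2CO3), y = n(NaCl).
Titrant: 2x = 0.01341;  mass: 105.99x + 58.44y = 0.9122
Solving, x = 6.703 × 10^-3 mol, y = 3.453 × 10^-3 mol
mass of Na2CO3 = 6.703 × 10^-3 × 105.99 = 0.7104 g

0.7104 g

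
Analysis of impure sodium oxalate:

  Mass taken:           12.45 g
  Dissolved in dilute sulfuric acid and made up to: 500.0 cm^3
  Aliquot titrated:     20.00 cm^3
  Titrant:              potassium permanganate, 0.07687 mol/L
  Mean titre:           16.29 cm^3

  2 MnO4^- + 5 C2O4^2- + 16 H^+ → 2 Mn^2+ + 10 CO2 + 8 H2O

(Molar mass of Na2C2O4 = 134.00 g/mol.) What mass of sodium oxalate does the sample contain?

10.49 g

n(KMnO4) per titration = 0.01629 × 0.07687 = 1.252 × 10^-3 mol
From the 5:2 ratio, n(Na2C2O4) in each aliquot = 5/2 × 1.252 × 10^-3 = 3.131 × 10^-3 mol
n(Na2C2O4) in the whole flask = 3.131 × 10^-3 × 500.0/20.00 = 0.07826 mol
mass of Na2C2O4 = 0.07826 × 134.00 = 10.49 g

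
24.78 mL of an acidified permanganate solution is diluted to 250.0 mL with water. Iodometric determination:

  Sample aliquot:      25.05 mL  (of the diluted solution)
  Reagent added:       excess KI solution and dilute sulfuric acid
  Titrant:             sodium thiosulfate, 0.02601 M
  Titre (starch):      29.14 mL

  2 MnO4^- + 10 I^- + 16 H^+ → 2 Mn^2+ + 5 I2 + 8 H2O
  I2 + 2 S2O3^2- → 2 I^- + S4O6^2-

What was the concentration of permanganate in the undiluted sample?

0.06105 M

n(S2O3^2-) = 0.02914 × 0.02601 = 7.579 × 10^-4 mol
n(I2) = n(S2O3^2-)/2 = 3.790 × 10^-4 mol
From the 2:5 ratio, n(MnO4^-) in the aliquot = 2/5 × 3.790 × 10^-4 = 1.516 × 10^-4 mol
[MnO4^-]_dilute = 1.516 × 10^-4 / 0.02505 = 0.006051 mol/L
[MnO4^-]_original = 0.006051 × 250.0/24.78 = 0.06105 mol/L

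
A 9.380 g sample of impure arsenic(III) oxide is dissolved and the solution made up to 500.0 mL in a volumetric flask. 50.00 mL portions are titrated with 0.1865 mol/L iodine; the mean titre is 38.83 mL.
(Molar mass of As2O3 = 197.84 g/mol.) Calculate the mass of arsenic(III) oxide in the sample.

7.164 g

As2O3 + 2 I2 + 2 H2O → As2O5 + 4 HI
n(I2) per titration = 0.03883 × 0.1865 = 7.242 × 10^-3 mol
From the 1:2 ratio, n(As2O3) in each aliquot = 1/2 × 7.242 × 10^-3 = 3.621 × 10^-3 mol
n(As2O3) in the whole flask = 3.621 × 10^-3 × 500.0/50.00 = 0.03621 mol
mass of As2O3 = 0.03621 × 197.84 = 7.164 g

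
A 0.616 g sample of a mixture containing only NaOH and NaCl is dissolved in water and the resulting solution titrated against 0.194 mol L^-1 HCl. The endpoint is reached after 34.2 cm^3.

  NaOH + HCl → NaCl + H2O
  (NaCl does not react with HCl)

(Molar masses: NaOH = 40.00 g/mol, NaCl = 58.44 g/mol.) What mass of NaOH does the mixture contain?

0.265 g

n(HCl) = 0.0342 × 0.194 = 6.63 × 10^-3 mol
Let x = n(NaOH), y = n(NaCl).
Titrant: 1x = 6.63 × 10^-3;  mass: 40.00x + 58.44y = 0.616
Solving, x = 6.63 × 10^-3 mol, y = 6.00 × 10^-3 mol
mass of NaOH = 6.63 × 10^-3 × 40.00 = 0.265 g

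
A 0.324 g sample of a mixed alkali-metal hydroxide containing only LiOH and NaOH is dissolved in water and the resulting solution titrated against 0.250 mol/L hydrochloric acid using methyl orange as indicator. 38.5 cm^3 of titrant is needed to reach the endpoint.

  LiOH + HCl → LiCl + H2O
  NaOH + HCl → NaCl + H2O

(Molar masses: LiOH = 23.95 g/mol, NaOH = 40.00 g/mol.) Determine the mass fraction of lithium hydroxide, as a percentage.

n(HCl) = 0.0385 × 0.250 = 9.62 × 10^-3 mol
Let x = n(LiOH), y = n(NaOH).
Titrant: 1x + 1y = 9.62 × 10^-3;  mass: 23.95x + 40.00y = 0.324
Solving, x = 3.80 × 10^-3 mol, y = 5.82 × 10^-3 mol
mass of LiOH = 3.80 × 10^-3 × 23.95 = 0.0910 g
% LiOH = 0.0910 / 0.324 × 100 = 28.1 %

28.1 %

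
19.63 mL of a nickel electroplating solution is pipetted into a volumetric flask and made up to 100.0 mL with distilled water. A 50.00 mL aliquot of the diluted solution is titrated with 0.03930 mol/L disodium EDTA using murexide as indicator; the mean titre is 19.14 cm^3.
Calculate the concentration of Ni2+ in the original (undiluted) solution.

Ni^2+ + EDTA^4- → [Ni(EDTA)]^2-
n(EDTA) = 0.01914 × 0.03930 = 7.522 × 10^-4 mol
n(Ni2+) in the aliquot = 7.522 × 10^-4 mol (1:1 ratio)
[Ni2+]_dilute = 7.522 × 10^-4 / 0.05000 = 0.01504 mol/L
Dilution factor = 100.0 / 19.63 = 5.094
[Ni2+]_stock = 0.01504 × 5.094 = 0.07664 mol/L

0.07664 mol/L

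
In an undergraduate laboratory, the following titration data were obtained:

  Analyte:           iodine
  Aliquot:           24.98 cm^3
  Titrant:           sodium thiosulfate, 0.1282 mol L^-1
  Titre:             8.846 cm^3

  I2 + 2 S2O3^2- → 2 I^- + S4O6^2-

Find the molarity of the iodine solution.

n(Na2S2O3) = 0.008846 L × 0.1282 mol/L = 1.134 × 10^-3 mol
From the 1:2 mole ratio, n(I2) = 1/2 × 1.134 × 10^-3 = 5.670 × 10^-4 mol
[I2] = 5.670 × 10^-4 mol / 0.02498 L = 0.02270 mol/L

0.02270 mol/L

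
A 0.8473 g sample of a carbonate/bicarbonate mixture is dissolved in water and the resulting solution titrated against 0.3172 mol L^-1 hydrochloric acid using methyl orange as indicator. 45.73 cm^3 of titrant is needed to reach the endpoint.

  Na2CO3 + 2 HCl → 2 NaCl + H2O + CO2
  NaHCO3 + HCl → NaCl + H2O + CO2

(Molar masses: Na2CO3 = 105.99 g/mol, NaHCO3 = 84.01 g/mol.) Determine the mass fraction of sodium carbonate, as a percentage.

74.88 %

n(HCl) = 0.04573 × 0.3172 = 0.01451 mol
Let x = n(Na2CO3), y = n(NaHCO3).
Titrant: 2x + 1y = 0.01451;  mass: 105.99x + 84.01y = 0.8473
Solving, x = 5.986 × 10^-3 mol, y = 2.534 × 10^-3 mol
mass of Na2CO3 = 5.986 × 10^-3 × 105.99 = 0.6345 g
% Na2CO3 = 0.6345 / 0.8473 × 100 = 74.88 %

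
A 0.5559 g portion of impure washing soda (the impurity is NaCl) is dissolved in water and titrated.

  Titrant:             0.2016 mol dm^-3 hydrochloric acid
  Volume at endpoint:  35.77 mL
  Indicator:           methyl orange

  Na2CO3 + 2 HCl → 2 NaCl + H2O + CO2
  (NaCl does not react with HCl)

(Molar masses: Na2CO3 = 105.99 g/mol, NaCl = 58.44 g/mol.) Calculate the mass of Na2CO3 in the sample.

n(HCl) = 0.03577 × 0.2016 = 7.211 × 10^-3 mol
Let x = n(Na2CO3), y = n(NaCl).
Titrant: 2x = 7.211 × 10^-3;  mass: 105.99x + 58.44y = 0.5559
Solving, x = 3.606 × 10^-3 mol, y = 2.973 × 10^-3 mol
mass of Na2CO3 = 3.606 × 10^-3 × 105.99 = 0.3822 g

0.3822 g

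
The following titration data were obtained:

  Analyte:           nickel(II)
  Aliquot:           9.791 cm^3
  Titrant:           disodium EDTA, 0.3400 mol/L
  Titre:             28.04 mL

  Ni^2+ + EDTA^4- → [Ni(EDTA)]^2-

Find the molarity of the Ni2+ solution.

n(EDTA) = 0.02804 L × 0.3400 mol/L = 9.534 × 10^-3 mol
n(Ni2+) = 9.534 × 10^-3 mol (1:1 mole ratio)
[Ni2+] = 9.534 × 10^-3 mol / 0.009791 L = 0.9737 mol/L

0.9737 mol/L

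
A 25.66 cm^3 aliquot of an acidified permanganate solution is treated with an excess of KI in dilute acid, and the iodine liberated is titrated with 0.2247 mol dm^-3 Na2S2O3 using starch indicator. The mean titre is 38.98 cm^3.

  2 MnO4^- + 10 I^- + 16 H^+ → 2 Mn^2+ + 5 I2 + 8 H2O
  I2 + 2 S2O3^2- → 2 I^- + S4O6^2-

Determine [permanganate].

n(S2O3^2-) = 0.03898 × 0.2247 = 8.759 × 10^-3 mol
n(I2) = n(S2O3^2-)/2 = 4.379 × 10^-3 mol
From the 2:5 ratio, n(MnO4^-) in the aliquot = 2/5 × 4.379 × 10^-3 = 1.752 × 10^-3 mol
[MnO4^-] = 1.752 × 10^-3 / 0.02566 = 0.06827 mol/L

0.06827 mol/L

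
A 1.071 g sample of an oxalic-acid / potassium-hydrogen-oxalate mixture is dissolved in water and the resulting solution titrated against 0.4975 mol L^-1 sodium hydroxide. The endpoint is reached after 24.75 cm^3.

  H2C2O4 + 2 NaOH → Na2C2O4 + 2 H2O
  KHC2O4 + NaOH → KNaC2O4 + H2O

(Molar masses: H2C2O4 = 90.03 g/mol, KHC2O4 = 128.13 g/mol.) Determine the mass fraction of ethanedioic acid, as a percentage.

n(NaOH) = 0.02475 × 0.4975 = 0.01231 mol
Let x = n(H2C2O4), y = n(KHC2O4).
Titrant: 2x + 1y = 0.01231;  mass: 90.03x + 128.13y = 1.071
Solving, x = 3.048 × 10^-3 mol, y = 6.217 × 10^-3 mol
mass of H2C2O4 = 3.048 × 10^-3 × 90.03 = 0.2744 g
% H2C2O4 = 0.2744 / 1.071 × 100 = 25.62 %

25.62 %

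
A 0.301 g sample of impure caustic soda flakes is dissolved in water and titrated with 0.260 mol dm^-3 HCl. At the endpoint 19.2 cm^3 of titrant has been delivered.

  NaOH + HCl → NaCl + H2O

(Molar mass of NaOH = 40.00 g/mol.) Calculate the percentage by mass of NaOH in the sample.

n(HCl) = 0.0192 L × 0.260 mol/L = 4.99 × 10^-3 mol
n(NaOH) = 4.99 × 10^-3 mol (1:1 ratio)
mass of NaOH = 4.99 × 10^-3 × 40.00 g/mol = 0.200 g
% NaOH = 0.200 / 0.301 × 100 = 66.3 %

66.3 %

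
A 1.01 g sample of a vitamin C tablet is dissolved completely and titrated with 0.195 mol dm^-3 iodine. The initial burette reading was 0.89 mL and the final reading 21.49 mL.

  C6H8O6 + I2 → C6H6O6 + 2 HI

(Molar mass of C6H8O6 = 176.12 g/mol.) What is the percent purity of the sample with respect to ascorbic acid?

70.0 %

n(I2) = 0.0206 L × 0.195 mol/L = 4.02 × 10^-3 mol
n(C6H8O6) = 4.02 × 10^-3 mol (1:1 ratio)
mass of C6H8O6 = 4.02 × 10^-3 × 176.12 g/mol = 0.707 g
% C6H8O6 = 0.707 / 1.01 × 100 = 70.0 %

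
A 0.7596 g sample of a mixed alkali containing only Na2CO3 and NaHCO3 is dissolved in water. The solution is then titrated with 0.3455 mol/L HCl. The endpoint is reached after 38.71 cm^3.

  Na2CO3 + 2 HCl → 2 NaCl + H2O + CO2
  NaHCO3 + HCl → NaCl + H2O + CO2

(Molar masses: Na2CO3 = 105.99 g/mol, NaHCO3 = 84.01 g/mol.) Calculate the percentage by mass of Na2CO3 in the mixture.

81.87 %

n(HCl) = 0.03871 × 0.3455 = 0.01337 mol
Let x = n(Na2CO3), y = n(NaHCO3).
Titrant: 2x + 1y = 0.01337;  mass: 105.99x + 84.01y = 0.7596
Solving, x = 5.868 × 10^-3 mol, y = 1.639 × 10^-3 mol
mass of Na2CO3 = 5.868 × 10^-3 × 105.99 = 0.6219 g
% Na2CO3 = 0.6219 / 0.7596 × 100 = 81.87 %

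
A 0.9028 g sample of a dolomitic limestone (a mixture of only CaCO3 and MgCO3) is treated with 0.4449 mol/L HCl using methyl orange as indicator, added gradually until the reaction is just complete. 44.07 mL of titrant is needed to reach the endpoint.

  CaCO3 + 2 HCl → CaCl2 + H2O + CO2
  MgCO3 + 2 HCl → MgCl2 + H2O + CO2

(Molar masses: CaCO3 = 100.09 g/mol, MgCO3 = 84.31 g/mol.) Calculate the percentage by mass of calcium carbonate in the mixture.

53.59 %

n(HCl) = 0.04407 × 0.4449 = 0.01961 mol
Let x = n(CaCO3), y = n(MgCO3).
Titrant: 2x + 2y = 0.01961;  mass: 100.09x + 84.31y = 0.9028
Solving, x = 4.834 × 10^-3 mol, y = 4.970 × 10^-3 mol
mass of CaCO3 = 4.834 × 10^-3 × 100.09 = 0.4838 g
% CaCO3 = 0.4838 / 0.9028 × 100 = 53.59 %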